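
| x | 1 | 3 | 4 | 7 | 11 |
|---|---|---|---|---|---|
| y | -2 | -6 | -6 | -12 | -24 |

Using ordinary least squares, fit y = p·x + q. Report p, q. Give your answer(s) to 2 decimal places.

The normal equations are: 196·p + 26·q = -392;  26·p + 5·q = -50.
det = 196·5 − 26² = 304.
p = ((-392)·5 − 26·(-50))/304 = -165/76; q = (196·(-50) − 26·(-392))/304 = 49/38.

p = -2.17, q = 1.29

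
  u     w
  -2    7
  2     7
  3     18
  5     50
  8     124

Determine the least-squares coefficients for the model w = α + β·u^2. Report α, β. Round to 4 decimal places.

Normal-equation sums: Σ1 = 5, Σu^2 = 106, Σu^2·u^2 = 4834.
And Σw = 206, Σu^2·w = 9404.
Normal equations: [[5, 106]; [106, 4834]]·[α, β]ᵀ = [206, 9404]ᵀ.
Eliminating β: 4834·(row 1) − 106·(row 2) gives 12934·α = 4834·206 − 106·9404 = -1020, so α = -510/6467.
Then β = (9404 − 106·(-510/6467))/4834 = 12592/6467.

α = -0.0789, β = 1.9471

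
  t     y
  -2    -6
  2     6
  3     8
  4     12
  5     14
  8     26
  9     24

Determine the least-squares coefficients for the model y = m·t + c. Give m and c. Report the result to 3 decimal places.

m = 2.921, c = -0.100

XᵀX·[m, c]ᵀ = Xᵀy reads: 203·m + 29·c = 590;  29·m + 7·c = 84.
(Σt·t = 203, Σt = 29, Σ1 = 7, Σt·y = 590, Σy = 84.)
Eliminating c: 7·(row 1) − 29·(row 2) gives 580·m = 7·590 − 29·84 = 1694, so m = 847/290.
Then c = (84 − 29·(847/290))/7 = -1/10.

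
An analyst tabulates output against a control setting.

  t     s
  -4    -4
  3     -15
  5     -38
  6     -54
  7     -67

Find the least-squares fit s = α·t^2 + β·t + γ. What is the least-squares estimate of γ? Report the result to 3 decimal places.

Sums needed: Σt^2·t^2 = 4659, Σt^2·t = 647, Σt^2 = 135, Σt·t = 135, Σt = 17, Σ1 = 5.
For Mᵀs: Σt^2·s = -6376, Σt·s = -1012, Σs = -178.
So MᵀM·[α, β, γ]ᵀ = Mᵀs: [[4659, 647, 135]; [647, 135, 17]; [135, 17, 5]]·[α, β, γ]ᵀ = [-6376, -1012, -178]ᵀ.
Solving the 3×3 system (Gaussian elimination) gives α = -55907/53671, β = -146669/53671, γ = 97476/53671.

γ = 1.816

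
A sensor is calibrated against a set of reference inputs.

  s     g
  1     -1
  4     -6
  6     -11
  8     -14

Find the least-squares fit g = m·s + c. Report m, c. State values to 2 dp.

m = -1.91, c = 1.06

Setting ∂/∂m … = 0 gives: 117·m + 19·c = -203;  19·m + 4·c = -32.
(Σs·s = 117, Σs = 19, Σ1 = 4, Σs·g = -203, Σg = -32.)
Eliminating c: 4·(row 1) − 19·(row 2) gives 107·m = 4·(-203) − 19·(-32) = -204, so m = -204/107.
Then c = ((-32) − 19·(-204/107))/4 = 113/107.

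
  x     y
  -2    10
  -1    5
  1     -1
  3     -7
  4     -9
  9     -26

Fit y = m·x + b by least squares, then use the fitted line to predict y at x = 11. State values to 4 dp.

Setting ∂/∂m … = 0 gives: 112·m + 14·b = -317;  14·m + 6·b = -28.
det = 112·6 − 14² = 476.
m = ((-317)·6 − 14·(-28))/476 = -755/238; b = (112·(-28) − 14·(-317))/476 = 93/34.
At x = 11: ŷ = (-755/238)·(11) + (93/34)·(1) = -3827/119.

ŷ = -32.1597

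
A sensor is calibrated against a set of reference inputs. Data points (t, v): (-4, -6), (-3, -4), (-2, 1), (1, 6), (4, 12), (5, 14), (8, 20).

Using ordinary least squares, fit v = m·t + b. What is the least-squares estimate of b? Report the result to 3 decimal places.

Sums needed: Σt·t = 135, Σt = 9, Σ1 = 7.
Right-hand side: Σt·v = 318, Σv = 43.
So MᵀM·[m, b]ᵀ = Mᵀv: [[135, 9]; [9, 7]]·[m, b]ᵀ = [318, 43]ᵀ.
Eliminating b: 7·(row 1) − 9·(row 2) gives 864·m = 7·318 − 9·43 = 1839, so m = 613/288.
Then b = (43 − 9·(613/288))/7 = 109/32.

b = 3.406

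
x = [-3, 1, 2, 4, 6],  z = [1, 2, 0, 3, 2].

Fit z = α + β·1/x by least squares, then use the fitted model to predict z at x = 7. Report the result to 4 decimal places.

The normal equations are: 5·α + (19/12)·β = 8;  (19/12)·α + (209/144)·β = 11/4.
Δ = 5·(209/144) − (19/12)² = 19/4.
α = (8·(209/144) − (19/12)·(11/4))/(19/4) = 55/36; β = (5·(11/4) − (19/12)·8)/(19/4) = 13/57.
At x = 7: ẑ = (55/36)·(1) + (13/57)·(1/7) = 7471/4788.

ẑ = 1.5604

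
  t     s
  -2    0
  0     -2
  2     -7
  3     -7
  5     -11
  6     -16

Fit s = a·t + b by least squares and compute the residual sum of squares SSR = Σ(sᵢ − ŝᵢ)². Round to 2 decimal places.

SSR = 8.95

Normal-equation sums: Σt·t = 78, Σt = 14, Σ1 = 6.
Moment sums: Σt·s = -186, Σs = -43.
Eliminating b: 6·(row 1) − 14·(row 2) gives 272·a = 6·(-186) − 14·(-43) = -514, so a = -257/136.
Then b = ((-43) − 14·(-257/136))/6 = -375/136.
Residuals: -139/136, 103/136, -63/136, 97/68, 41/34, -259/136; SSR = 1217/136.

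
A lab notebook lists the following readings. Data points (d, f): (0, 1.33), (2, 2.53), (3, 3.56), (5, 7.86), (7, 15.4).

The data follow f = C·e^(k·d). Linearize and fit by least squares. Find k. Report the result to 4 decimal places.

Let Y = ln f. Fitting Y = k·d + ln C by least squares:
Sums: Σd = 17.0000, Σ(d)² = 87.0000, Σln f = 7.2793, Σd·ln f = 35.1152.
Normal system: [[87.0000, 17.0000]; [17.0000, 5]]·[k, ln C]ᵀ = [35.1152, 7.2793]ᵀ.
Slope k = (n·Σd·ln f − Σd·Σln f)/(n·Σ(d)² − (Σd)²) = (5·35.1152 − 17.0000·7.2793)/146.0000 = 0.35498; ln C = (Σln f − k·Σd)/n = 0.24891.

k = 0.3550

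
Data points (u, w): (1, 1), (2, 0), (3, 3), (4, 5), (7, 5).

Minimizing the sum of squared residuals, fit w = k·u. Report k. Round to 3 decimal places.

k = 0.823

Compute the Gram sums: Σu·u = 79.
For Xᵀw: Σu·w = 65.
Normal equations: [[79]]·[k]ᵀ = [65]ᵀ.
Hence k = 65 / 79 ≈ 0.822785.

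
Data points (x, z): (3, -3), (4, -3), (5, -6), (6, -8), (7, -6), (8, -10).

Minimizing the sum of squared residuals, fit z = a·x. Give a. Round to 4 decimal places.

a = -1.1106

The normal equations are: 199·a = -221.
(Σx·x = 199, Σx·z = -221.)
Hence a = -221 / 199 ≈ -1.11055.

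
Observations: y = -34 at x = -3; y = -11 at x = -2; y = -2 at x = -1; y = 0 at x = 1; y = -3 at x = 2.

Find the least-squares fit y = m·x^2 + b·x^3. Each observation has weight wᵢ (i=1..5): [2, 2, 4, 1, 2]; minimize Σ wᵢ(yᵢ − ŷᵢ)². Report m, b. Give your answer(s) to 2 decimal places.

The normal equations are: 231·m + (-489)·b = -732;  (-489)·m + 1719·b = 1972.
Eliminating b: 1719·(row 1) − (-489)·(row 2) gives 157968·m = 1719·(-732) − (-489)·1972 = -294000, so m = -6125/3291.
Then b = (1972 − (-489)·(-6125/3291))/1719 = 2033/3291.

m = -1.86, b = 0.62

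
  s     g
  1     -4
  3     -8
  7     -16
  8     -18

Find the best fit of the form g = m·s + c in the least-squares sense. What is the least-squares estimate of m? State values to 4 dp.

Sums needed: Σs·s = 123, Σs = 19, Σ1 = 4.
And Σs·g = -284, Σg = -46.
MᵀM·[m, c]ᵀ = Mᵀg becomes [[123, 19]; [19, 4]]·[m, c]ᵀ = [-284, -46]ᵀ.
det = 123·4 − 19² = 131.
m = ((-284)·4 − 19·(-46))/131 = -2; c = (123·(-46) − 19·(-284))/131 = -2.

m = -2.0000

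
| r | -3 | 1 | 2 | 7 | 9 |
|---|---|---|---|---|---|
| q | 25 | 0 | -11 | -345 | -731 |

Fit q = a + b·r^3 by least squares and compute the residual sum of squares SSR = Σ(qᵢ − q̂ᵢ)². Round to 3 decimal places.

SSR = 8.774

Entries of AᵀA: Σ1 = 5, Σr^3 = 1054, Σr^3·r^3 = 649884.
And Σq = -1062, Σr^3·q = -651997.
Normal equations: [[5, 1054]; [1054, 649884]]·[a, b]ᵀ = [-1062, -651997]ᵀ.
Eliminating b: 649884·(row 1) − 1054·(row 2) gives 2138504·a = 649884·(-1062) − 1054·(-651997) = -2971970, so a = -47935/34492.
Then b = ((-651997) − 1054·(-47935/34492))/649884 = -2140637/2138504.
Residuals: -1362629/2138504, 5112607/2138504, -1713239/1069252, -573419/2138504, 249919/2138504; SSR = 18764299/2138504.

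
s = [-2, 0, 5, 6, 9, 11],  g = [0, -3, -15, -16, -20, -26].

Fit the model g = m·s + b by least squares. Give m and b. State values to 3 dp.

m = -1.974, b = -3.794

The normal system MᵀM·[m, b]ᵀ = Mᵀg is [[267, 29]; [29, 6]]·[m, b]ᵀ = [-637, -80]ᵀ.
Δ = 267·6 − 29² = 761.
m = ((-637)·6 − 29·(-80))/761 = -1502/761; b = (267·(-80) − 29·(-637))/761 = -2887/761.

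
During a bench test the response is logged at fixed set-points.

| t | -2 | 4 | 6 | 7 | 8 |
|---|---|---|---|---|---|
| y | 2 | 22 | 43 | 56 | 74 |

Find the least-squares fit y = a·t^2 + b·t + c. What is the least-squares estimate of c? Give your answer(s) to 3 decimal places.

Sums needed: Σt^2·t^2 = 8065, Σt^2·t = 1127, Σt^2 = 169, Σt·t = 169, Σt = 23, Σ1 = 5.
And Σt^2·y = 9388, Σt·y = 1326, Σy = 197.
Solving the 3×3 system (Gaussian elimination) gives a = 16085/16548, b = 10471/8274, c = 3995/5516.

c = 0.724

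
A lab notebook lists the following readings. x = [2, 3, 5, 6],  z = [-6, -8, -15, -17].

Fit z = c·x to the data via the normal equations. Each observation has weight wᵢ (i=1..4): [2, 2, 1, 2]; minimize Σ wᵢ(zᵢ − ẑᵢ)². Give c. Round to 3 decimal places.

Entries of AᵀWA: Σwᵢ·x·x = 123.
And Σwᵢ·x·z = -351.
Hence c = -351 / 123 ≈ -2.85366.

c = -2.854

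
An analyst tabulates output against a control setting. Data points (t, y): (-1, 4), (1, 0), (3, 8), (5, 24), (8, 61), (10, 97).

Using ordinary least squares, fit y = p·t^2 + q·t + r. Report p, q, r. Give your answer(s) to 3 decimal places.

p = 1.048, q = -0.896, r = 1.284

From the data, Σt^2·t^2 = 14804, Σt^2·t = 1664, Σt^2 = 200, Σt·t = 200, Σt = 26, Σ1 = 6.
And Σt^2·y = 14280, Σt·y = 1598, Σy = 194.
Normal equations: [[14804, 1664, 200]; [1664, 200, 26]; [200, 26, 6]]·[p, q, r]ᵀ = [14280, 1598, 194]ᵀ.
Solving the 3×3 system (Gaussian elimination) gives p = 29444/28095, q = -25184/28095, r = 12023/9365.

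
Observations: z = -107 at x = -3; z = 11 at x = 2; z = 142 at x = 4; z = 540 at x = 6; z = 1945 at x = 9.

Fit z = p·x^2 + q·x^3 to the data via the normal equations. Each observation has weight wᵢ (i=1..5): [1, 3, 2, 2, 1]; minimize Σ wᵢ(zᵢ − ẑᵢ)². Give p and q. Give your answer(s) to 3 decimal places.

p = -3.066, q = 3.009

Normal-equation sums: Σwᵢ·x^2·x^2 = 9794, Σwᵢ·x^2·x^3 = 76502, Σwᵢ·x^3·x^3 = 633866.
Right-hand side: Σwᵢ·x^2·z = 200138, Σwᵢ·x^3·z = 1672514.
Determinant 9794·633866 − 76502² = 355527600.
p = (200138·633866 − 76502·1672514)/355527600 = -9083271/2962730; q = (9794·1672514 − 76502·200138)/355527600 = 8913707/2962730.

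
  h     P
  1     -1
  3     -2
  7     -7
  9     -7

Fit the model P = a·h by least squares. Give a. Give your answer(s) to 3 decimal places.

a = -0.850

From the data, Σh·h = 140.
And Σh·P = -119.
Hence a = -119 / 140 ≈ -0.85.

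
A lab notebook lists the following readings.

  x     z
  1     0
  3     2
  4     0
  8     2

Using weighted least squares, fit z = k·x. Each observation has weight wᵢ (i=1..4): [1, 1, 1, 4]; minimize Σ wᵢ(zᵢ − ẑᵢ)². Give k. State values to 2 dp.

Entries of AᵀWA: Σwᵢ·x·x = 282.
Moment sums: Σwᵢ·x·z = 70.
AᵀWA·[k]ᵀ = AᵀWz becomes [[282]]·[k]ᵀ = [70]ᵀ.
Hence k = 70 / 282 ≈ 0.248227.

k = 0.25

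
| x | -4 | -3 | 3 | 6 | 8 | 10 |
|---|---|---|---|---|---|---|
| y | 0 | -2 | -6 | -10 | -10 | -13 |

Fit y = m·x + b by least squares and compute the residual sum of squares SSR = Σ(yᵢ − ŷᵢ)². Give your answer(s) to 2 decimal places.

SSR = 2.61

Sums needed: Σx·x = 234, Σx = 20, Σ1 = 6.
And Σx·y = -282, Σy = -41.
So MᵀM·[m, b]ᵀ = Mᵀy: [[234, 20]; [20, 6]]·[m, b]ᵀ = [-282, -41]ᵀ.
Eliminating b: 6·(row 1) − 20·(row 2) gives 1004·m = 6·(-282) − 20·(-41) = -872, so m = -218/251.
Then b = ((-41) − 20·(-218/251))/6 = -1977/502.
Residuals: 233/502, -335/502, 273/502, -427/502, 445/502, -189/502; SSR = 1309/502.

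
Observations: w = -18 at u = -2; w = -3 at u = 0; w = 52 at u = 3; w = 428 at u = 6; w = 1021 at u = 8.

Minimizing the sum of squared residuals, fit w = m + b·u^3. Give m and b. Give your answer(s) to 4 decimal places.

m = -2.5386, b = 1.9983

Forming XᵀX = [[5, 747]; [747, 309593]] and Xᵀw = [1480, 616748]ᵀ gives XᵀX·[m, b]ᵀ = Xᵀw.
Eliminating b: 309593·(row 1) − 747·(row 2) gives 989956·m = 309593·1480 − 747·616748 = -2513116, so m = -628279/247489.
Then b = (616748 − 747·(-628279/247489))/309593 = 494545/247489.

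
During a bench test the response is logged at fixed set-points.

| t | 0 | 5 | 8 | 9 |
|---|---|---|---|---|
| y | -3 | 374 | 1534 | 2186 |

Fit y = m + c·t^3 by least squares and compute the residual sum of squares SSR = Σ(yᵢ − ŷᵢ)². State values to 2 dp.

XᵀX·[m, c]ᵀ = Xᵀy reads: 4·m + 1366·c = 4091;  1366·m + 809210·c = 2425752.
Determinant 4·809210 − 1366² = 1370884.
m = (4091·809210 − 1366·2425752)/1370884 = -1549561/685442; c = (4·2425752 − 1366·4091)/1370884 = 2057351/685442.
Residuals: -506765/685442, 367997/342721, -346123/685442, 58447/342721; SSR = 1359653/685442.

SSR = 1.98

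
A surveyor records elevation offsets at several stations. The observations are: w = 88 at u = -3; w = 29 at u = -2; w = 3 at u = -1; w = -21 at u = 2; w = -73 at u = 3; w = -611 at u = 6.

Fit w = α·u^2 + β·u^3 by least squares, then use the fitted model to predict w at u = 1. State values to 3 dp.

Entries of MᵀM: Σu^2·u^2 = 1491, Σu^2·u^3 = 7775, Σu^3·u^3 = 48243.
And Σu^2·w = -21826, Σu^3·w = -136726.
MᵀM·[α, β]ᵀ = Mᵀw becomes [[1491, 7775]; [7775, 48243]]·[α, β]ᵀ = [-21826, -136726]ᵀ.
Eliminating β: 48243·(row 1) − 7775·(row 2) gives 11479688·α = 48243·(-21826) − 7775·(-136726) = 10092932, so α = 2523233/2869922.
Then β = ((-136726) − 7775·(2523233/2869922))/48243 = -8540329/2869922.
At u = 1: ŵ = (2523233/2869922)·(1) + (-8540329/2869922)·(1) = -3008548/1434961.

ŵ = -2.097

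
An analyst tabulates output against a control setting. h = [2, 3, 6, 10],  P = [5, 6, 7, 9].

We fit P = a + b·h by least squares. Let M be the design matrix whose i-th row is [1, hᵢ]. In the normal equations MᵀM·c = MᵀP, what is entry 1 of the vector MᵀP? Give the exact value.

27

Entry 1 ↔ basis 1, so (MᵀP)_{1} = Σᵢ Pᵢ = (1)·(5) + (1)·(6) + (1)·(7) + (1)·(9) = 27.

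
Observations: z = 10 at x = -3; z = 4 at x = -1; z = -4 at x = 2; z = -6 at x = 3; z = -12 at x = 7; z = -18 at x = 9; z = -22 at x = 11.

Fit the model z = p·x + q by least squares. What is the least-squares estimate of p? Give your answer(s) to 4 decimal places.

p = -2.1975

Entries of MᵀM: Σx·x = 274, Σx = 28, Σ1 = 7.
And Σx·z = -548, Σz = -48.
Determinant 274·7 − 28² = 1134.
p = ((-548)·7 − 28·(-48))/1134 = -178/81; q = (274·(-48) − 28·(-548))/1134 = 1096/567.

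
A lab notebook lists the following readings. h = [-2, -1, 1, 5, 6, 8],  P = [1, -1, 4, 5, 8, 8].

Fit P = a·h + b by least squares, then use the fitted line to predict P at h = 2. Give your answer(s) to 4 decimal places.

P̂ = 3.4708

Normal-equation sums: Σh·h = 131, Σh = 17, Σ1 = 6.
Right-hand side: Σh·P = 140, ΣP = 25.
Δ = 131·6 − 17² = 497.
a = (140·6 − 17·25)/497 = 415/497; b = (131·25 − 17·140)/497 = 895/497.
At h = 2: P̂ = (415/497)·(2) + (895/497)·(1) = 1725/497.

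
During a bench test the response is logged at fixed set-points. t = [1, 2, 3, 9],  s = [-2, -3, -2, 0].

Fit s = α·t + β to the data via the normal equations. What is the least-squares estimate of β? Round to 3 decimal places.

β = -2.935

Compute the Gram sums: Σt·t = 95, Σt = 15, Σ1 = 4.
For Xᵀs: Σt·s = -14, Σs = -7.
Eliminating β: 4·(row 1) − 15·(row 2) gives 155·α = 4·(-14) − 15·(-7) = 49, so α = 49/155.
Then β = ((-7) − 15·(49/155))/4 = -91/31.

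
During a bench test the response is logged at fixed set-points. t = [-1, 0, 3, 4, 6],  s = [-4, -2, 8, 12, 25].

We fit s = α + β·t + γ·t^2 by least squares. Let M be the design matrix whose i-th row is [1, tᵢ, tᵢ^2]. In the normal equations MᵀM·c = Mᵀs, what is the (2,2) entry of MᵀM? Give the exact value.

62

Row 2 ↔ basis t, column 2 ↔ basis t, so (MᵀM)_{2,2} = Σᵢ (t)·(t) = (-1)·(-1) + (0)·(0) + (3)·(3) + (4)·(4) + (6)·(6) = 62.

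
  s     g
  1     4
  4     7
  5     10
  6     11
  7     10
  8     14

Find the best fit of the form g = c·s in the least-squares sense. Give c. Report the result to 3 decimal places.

c = 1.728

Normal-equation sums: Σs·s = 191.
And Σs·g = 330.
AᵀA·[c]ᵀ = Aᵀg becomes [[191]]·[c]ᵀ = [330]ᵀ.
Hence c = 330 / 191 ≈ 1.72775.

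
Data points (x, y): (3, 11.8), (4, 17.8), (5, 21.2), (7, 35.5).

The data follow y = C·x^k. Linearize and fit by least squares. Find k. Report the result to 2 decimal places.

k = 1.27

With ln yᵢ as the transformed response and ln xᵢ as the regressor:
Σln x = 6.0403, Σ(ln x)² = 9.5056, Σln y = 11.9708, Σln x·ln y = 18.5641.
Equations: 9.5056·k + 6.0403·ln C = 18.5641;  6.0403·k + 4·ln C = 11.9708.
Solving (det = 1.5378): k = 1.26778, ln C = 1.07827.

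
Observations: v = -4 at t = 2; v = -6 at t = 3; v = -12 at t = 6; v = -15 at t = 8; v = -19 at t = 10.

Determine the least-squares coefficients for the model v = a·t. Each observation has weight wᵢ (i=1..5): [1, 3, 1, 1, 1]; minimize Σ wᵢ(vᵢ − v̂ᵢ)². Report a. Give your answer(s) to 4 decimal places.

Setting ∂/∂a … = 0 gives: 231·a = -444.
Hence a = -444 / 231 ≈ -1.92208.

a = -1.9221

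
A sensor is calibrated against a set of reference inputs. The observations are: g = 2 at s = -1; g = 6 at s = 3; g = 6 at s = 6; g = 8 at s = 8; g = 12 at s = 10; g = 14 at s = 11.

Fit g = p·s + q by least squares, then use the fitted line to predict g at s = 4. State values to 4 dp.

ĝ = 6.0194

Setting ∂/∂p … = 0 gives: 331·p + 37·q = 390;  37·p + 6·q = 48.
(Σs·s = 331, Σs = 37, Σ1 = 6, Σs·g = 390, Σg = 48.)
Δ = 331·6 − 37² = 617.
p = (390·6 − 37·48)/617 = 564/617; q = (331·48 − 37·390)/617 = 1458/617.
At s = 4: ĝ = (564/617)·(4) + (1458/617)·(1) = 3714/617.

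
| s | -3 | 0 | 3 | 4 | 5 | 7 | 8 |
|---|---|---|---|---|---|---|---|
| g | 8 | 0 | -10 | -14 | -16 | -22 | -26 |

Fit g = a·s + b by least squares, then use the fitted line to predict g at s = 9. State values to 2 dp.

Compute the Gram sums: Σs·s = 172, Σs = 24, Σ1 = 7.
Moment sums: Σs·g = -552, Σg = -80.
XᵀX·[a, b]ᵀ = Xᵀg becomes [[172, 24]; [24, 7]]·[a, b]ᵀ = [-552, -80]ᵀ.
Δ = 172·7 − 24² = 628.
a = ((-552)·7 − 24·(-80))/628 = -486/157; b = (172·(-80) − 24·(-552))/628 = -128/157.
At s = 9: ĝ = (-486/157)·(9) + (-128/157)·(1) = -4502/157.

ĝ = -28.68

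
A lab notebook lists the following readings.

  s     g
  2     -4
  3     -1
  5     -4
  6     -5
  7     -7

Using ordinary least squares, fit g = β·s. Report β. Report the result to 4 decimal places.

β = -0.8943

Normal-equation sums: Σs·s = 123.
Right-hand side: Σs·g = -110.
AᵀA·[β]ᵀ = Aᵀg becomes [[123]]·[β]ᵀ = [-110]ᵀ.
Hence β = -110 / 123 ≈ -0.894309.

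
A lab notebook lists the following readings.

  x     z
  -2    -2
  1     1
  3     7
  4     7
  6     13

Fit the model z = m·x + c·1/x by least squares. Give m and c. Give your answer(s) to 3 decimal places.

Compute the Gram sums: Σx·x = 66, Σx·1/x = 5, Σ1/x·1/x = 209/144.
Right-hand side: Σx·z = 132, Σ1/x·z = 33/4.
So MᵀM·[m, c]ᵀ = Mᵀz: [[66, 5]; [5, 209/144]]·[m, c]ᵀ = [132, 33/4]ᵀ.
Δ = 66·(209/144) − 5² = 1699/24.
m = (132·(209/144) − 5·(33/4))/(1699/24) = 3608/1699; c = (66·(33/4) − 5·132)/(1699/24) = -2772/1699.

m = 2.124, c = -1.632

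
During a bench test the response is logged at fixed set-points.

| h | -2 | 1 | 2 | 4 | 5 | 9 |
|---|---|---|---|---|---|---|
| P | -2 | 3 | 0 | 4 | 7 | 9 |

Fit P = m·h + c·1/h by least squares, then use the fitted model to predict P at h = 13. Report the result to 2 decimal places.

Setting ∂/∂m … = 0 gives: 131·m + 6·c = 139;  6·m + (52321/32400)·c = 37/5.
Eliminating c: (52321/32400)·(row 1) − 6·(row 2) gives (5687651/32400)·m = (52321/32400)·139 − 6·(37/5) = 5834059/32400, so m = 5834059/5687651.
Then c = ((37/5) − 6·(5834059/5687651))/(52321/32400) = 4386960/5687651.
At h = 13: P̂ = (5834059/5687651)·(13) + (4386960/5687651)·(1/13) = 990342931/73939463.

P̂ = 13.39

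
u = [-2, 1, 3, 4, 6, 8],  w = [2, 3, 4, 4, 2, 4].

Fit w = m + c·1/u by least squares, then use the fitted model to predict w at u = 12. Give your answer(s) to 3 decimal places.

ŵ = 3.064

With design matrix A, AᵀA = [[6, 11/8]; [11/8, 845/576]] and Aᵀw = [19, 31/6]ᵀ.
Eliminating c: (845/576)·(row 1) − (11/8)·(row 2) gives (1327/192)·m = (845/576)·19 − (11/8)·(31/6) = 11963/576, so m = 11963/3981.
Then c = ((31/6) − (11/8)·(11963/3981))/(845/576) = 936/1327.
At u = 12: ŵ = (11963/3981)·(1) + (936/1327)·(1/12) = 12197/3981.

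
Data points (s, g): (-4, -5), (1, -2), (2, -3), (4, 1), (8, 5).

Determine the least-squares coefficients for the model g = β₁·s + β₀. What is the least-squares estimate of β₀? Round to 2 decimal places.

Entries of AᵀA: Σs·s = 101, Σs = 11, Σ1 = 5.
And Σs·g = 56, Σg = -4.
Δ = 101·5 − 11² = 384.
β₁ = (56·5 − 11·(-4))/384 = 27/32; β₀ = (101·(-4) − 11·56)/384 = -85/32.

β₀ = -2.66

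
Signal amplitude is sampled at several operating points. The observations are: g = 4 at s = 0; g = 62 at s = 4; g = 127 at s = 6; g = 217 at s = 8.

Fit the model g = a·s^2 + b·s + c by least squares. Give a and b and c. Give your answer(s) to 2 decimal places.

a = 3.04, b = 2.29, c = 4.03

Sums needed: Σs^2·s^2 = 5648, Σs^2·s = 792, Σs^2 = 116, Σs·s = 116, Σs = 18, Σ1 = 4.
Moment sums: Σs^2·g = 19452, Σs·g = 2746, Σg = 410.
Inverting the 3×3 Gram matrix, [a, b, c]ᵀ = [535/176, 1009/440, 443/110]ᵀ.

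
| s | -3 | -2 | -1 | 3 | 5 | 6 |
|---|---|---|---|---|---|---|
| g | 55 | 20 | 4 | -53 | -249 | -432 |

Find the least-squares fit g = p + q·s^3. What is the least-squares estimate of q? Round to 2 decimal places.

q = -2.01

The normal equations are: 6·p + 332·q = -655;  332·p + 63804·q = -127517.
(Σ1 = 6, Σs^3 = 332, Σs^3·s^3 = 63804, Σg = -655, Σs^3·g = -127517.)
det = 6·63804 − 332² = 272600.
p = ((-655)·63804 − 332·(-127517))/272600 = 68003/34075; q = (6·(-127517) − 332·(-655))/272600 = -273821/136300.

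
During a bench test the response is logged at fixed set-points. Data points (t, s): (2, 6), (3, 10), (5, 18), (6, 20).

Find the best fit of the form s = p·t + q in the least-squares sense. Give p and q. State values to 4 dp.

Normal-equation sums: Σt·t = 74, Σt = 16, Σ1 = 4.
Moment sums: Σt·s = 252, Σs = 54.
MᵀM·[p, q]ᵀ = Mᵀs becomes [[74, 16]; [16, 4]]·[p, q]ᵀ = [252, 54]ᵀ.
Eliminating q: 4·(row 1) − 16·(row 2) gives 40·p = 4·252 − 16·54 = 144, so p = 18/5.
Then q = (54 − 16·(18/5))/4 = -9/10.

p = 3.6000, q = -0.9000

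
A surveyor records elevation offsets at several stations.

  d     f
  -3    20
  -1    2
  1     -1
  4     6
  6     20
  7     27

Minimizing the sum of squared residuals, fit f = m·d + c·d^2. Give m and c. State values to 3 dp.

Compute the Gram sums: Σd·d = 112, Σd·d^2 = 596, Σd^2·d^2 = 4036.
For Xᵀf: Σd·f = 270, Σd^2·f = 2320.
So XᵀX·[m, c]ᵀ = Xᵀf: [[112, 596]; [596, 4036]]·[m, c]ᵀ = [270, 2320]ᵀ.
Determinant 112·4036 − 596² = 96816.
m = (270·4036 − 596·2320)/96816 = -36625/12102; c = (112·2320 − 596·270)/96816 = 12365/12102.

m = -3.026, c = 1.022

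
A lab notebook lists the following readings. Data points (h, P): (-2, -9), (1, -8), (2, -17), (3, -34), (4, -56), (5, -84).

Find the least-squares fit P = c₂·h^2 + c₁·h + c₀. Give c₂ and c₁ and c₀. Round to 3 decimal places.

c₂ = -2.836, c₁ = -2.155, c₀ = -2.109

From the data, Σh^2·h^2 = 995, Σh^2·h = 217, Σh^2 = 59, Σh·h = 59, Σh = 13, Σ1 = 6.
And Σh^2·P = -3414, Σh·P = -770, ΣP = -208.
Row-reducing yields c₂ = -2059/726, c₁ = -7823/3630, c₀ = -116/55.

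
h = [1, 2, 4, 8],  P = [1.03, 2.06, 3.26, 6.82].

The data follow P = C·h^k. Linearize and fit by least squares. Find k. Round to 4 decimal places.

Let Y = ln P. Fitting Y = k·ln h + ln C by least squares:
Sums: Σln h = 4.1589, Σ(ln h)² = 6.7263, Σln P = 3.8539, Σln h·ln P = 6.1314.
Normal system: [[6.7263, 4.1589]; [4.1589, 4]]·[k, ln C]ᵀ = [6.1314, 3.8539]ᵀ.
Solving (det = 9.6091): k = 0.88436, ln C = 0.04397.

k = 0.8844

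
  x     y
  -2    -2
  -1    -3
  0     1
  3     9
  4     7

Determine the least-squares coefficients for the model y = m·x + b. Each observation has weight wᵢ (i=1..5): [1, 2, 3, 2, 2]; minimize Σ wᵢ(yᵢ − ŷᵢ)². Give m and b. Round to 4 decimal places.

m = 2.0217, b = 0.6783

The normal system AᵀWA·[m, b]ᵀ = AᵀWy is [[56, 10]; [10, 10]]·[m, b]ᵀ = [120, 27]ᵀ.
Determinant 56·10 − 10² = 460.
m = (120·10 − 10·27)/460 = 93/46; b = (56·27 − 10·120)/460 = 78/115.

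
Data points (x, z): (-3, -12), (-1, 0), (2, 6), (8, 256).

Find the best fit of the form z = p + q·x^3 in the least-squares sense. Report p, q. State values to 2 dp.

p = 1.31, q = 0.50

The normal system MᵀM·[p, q]ᵀ = Mᵀz is [[4, 492]; [492, 262938]]·[p, q]ᵀ = [250, 131444]ᵀ.
Determinant 4·262938 − 492² = 809688.
p = (250·262938 − 492·131444)/809688 = 8061/6134; q = (4·131444 − 492·250)/809688 = 4577/9201.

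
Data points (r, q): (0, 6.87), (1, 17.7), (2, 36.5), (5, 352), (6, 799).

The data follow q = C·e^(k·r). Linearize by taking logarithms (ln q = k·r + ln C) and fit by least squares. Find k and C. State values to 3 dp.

k = 0.778, C = 7.476

Let Y = ln q. Fitting Y = k·r + ln C by least squares:
XᵀX = [[66.0000, 14.0000]; [14.0000, 5]], rhs = [79.4865, 20.9450]ᵀ  (here Σr = 14.0000, Σ(r)² = 66.0000, Σln q = 20.9450, Σr·ln q = 79.4865).
Slope k = (n·Σr·ln q − Σr·Σln q)/(n·Σ(r)² − (Σr)²) = (5·79.4865 − 14.0000·20.9450)/134.0000 = 0.77763; ln C = (Σln q − k·Σr)/n = 2.01165, so C = exp(2.01165) = 7.47564.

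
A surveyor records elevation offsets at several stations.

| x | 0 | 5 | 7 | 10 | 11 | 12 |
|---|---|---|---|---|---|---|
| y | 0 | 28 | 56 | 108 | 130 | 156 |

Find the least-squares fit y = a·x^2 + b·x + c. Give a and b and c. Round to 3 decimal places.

Entries of AᵀA: Σx^2·x^2 = 48403, Σx^2·x = 4527, Σx^2 = 439, Σx·x = 439, Σx = 45, Σ1 = 6.
And Σx^2·y = 52438, Σx·y = 4914, Σy = 478.
Normal equations: [[48403, 4527, 439]; [4527, 439, 45]; [439, 45, 6]]·[a, b, c]ᵀ = [52438, 4914, 478]ᵀ.
Solving the 3×3 system (Gaussian elimination) gives a = 197969/193076, b = 120249/193076, c = -2439/96538.

a = 1.025, b = 0.623, c = -0.025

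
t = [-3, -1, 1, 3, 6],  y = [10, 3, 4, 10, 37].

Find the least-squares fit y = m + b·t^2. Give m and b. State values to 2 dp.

m = 2.01, b = 0.96

Compute the Gram sums: Σ1 = 5, Σt^2 = 56, Σt^2·t^2 = 1460.
Moment sums: Σy = 64, Σt^2·y = 1519.
Determinant 5·1460 − 56² = 4164.
m = (64·1460 − 56·1519)/4164 = 698/347; b = (5·1519 − 56·64)/4164 = 1337/1388.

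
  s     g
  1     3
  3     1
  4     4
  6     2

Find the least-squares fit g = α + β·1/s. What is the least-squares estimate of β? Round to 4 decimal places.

β = 0.6693

Entries of AᵀA: Σ1 = 4, Σ1/s = 7/4, Σ1/s·1/s = 173/144.
For Aᵀg: Σg = 10, Σ1/s·g = 14/3.
det = 4·(173/144) − (7/4)² = 251/144.
α = (10·(173/144) − (7/4)·(14/3))/(251/144) = 554/251; β = (4·(14/3) − (7/4)·10)/(251/144) = 168/251.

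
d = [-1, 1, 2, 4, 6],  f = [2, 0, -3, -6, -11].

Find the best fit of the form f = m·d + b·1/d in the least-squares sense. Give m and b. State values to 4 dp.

m = -1.7626, b = 0.8459

Forming AᵀA = [[58, 5]; [5, 337/144]] and Aᵀf = [-98, -41/6]ᵀ gives AᵀA·[m, b]ᵀ = Aᵀf.
Δ = 58·(337/144) − 5² = 7973/72.
m = ((-98)·(337/144) − 5·(-41/6))/(7973/72) = -14053/7973; b = (58·(-41/6) − 5·(-98))/(7973/72) = 6744/7973.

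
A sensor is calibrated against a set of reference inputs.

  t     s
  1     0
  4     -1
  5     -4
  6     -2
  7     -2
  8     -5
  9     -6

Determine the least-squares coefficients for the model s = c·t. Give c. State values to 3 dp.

The normal system MᵀM·[c]ᵀ = Mᵀs is [[272]]·[c]ᵀ = [-144]ᵀ.
c = (-144)/272 = -0.529412.

c = -0.529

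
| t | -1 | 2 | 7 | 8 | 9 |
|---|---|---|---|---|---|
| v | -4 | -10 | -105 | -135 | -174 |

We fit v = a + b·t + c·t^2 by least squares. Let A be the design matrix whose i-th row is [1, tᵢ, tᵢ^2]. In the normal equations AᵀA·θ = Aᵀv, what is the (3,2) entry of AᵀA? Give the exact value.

1591

Row 3 ↔ basis t^2, column 2 ↔ basis t, so (AᵀA)_{3,2} = Σᵢ (t^2)·(t) = (1)·(-1) + (4)·(2) + (49)·(7) + (64)·(8) + (81)·(9) = 1591.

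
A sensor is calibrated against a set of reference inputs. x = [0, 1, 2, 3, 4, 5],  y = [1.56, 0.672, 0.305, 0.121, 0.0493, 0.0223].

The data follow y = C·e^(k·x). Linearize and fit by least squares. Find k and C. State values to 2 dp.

Let Y = ln y. Fitting Y = k·x + ln C by least squares:
Σx = 15.0000, Σ(x)² = 55.0000, Σln y = -10.0652, Σx·ln y = -40.1634.
Equations: 55.0000·k + 15.0000·ln C = -40.1634;  15.0000·k + 6·ln C = -10.0652.
Slope k = (n·Σx·ln y − Σx·Σln y)/(n·Σ(x)² − (Σx)²) = (6·-40.1634 − 15.0000·-10.0652)/105.0000 = -0.85717; ln C = (Σln y − k·Σx)/n = 0.46538, so C = exp(0.46538) = 1.59262.

k = -0.86, C = 1.59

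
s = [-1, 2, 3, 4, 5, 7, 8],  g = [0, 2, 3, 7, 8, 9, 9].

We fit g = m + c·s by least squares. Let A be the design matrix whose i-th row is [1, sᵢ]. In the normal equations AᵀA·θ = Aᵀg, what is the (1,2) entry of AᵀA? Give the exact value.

Row 1 ↔ basis 1, column 2 ↔ basis s, so (AᵀA)_{1,2} = Σᵢ s = (1)·(-1) + (1)·(2) + (1)·(3) + (1)·(4) + (1)·(5) + (1)·(7) + (1)·(8) = 28.

28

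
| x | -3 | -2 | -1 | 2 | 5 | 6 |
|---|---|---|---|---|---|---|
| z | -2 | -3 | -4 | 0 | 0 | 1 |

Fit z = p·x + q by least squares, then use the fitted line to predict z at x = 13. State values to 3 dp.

Normal-equation sums: Σx·x = 79, Σx = 7, Σ1 = 6.
Right-hand side: Σx·z = 22, Σz = -8.
So AᵀA·[p, q]ᵀ = Aᵀz: [[79, 7]; [7, 6]]·[p, q]ᵀ = [22, -8]ᵀ.
Δ = 79·6 − 7² = 425.
p = (22·6 − 7·(-8))/425 = 188/425; q = (79·(-8) − 7·22)/425 = -786/425.
At x = 13: ẑ = (188/425)·(13) + (-786/425)·(1) = 1658/425.

ẑ = 3.901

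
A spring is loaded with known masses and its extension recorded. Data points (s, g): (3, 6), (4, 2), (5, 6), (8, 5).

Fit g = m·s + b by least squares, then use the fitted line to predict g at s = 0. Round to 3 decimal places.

Compute the Gram sums: Σs·s = 114, Σs = 20, Σ1 = 4.
Moment sums: Σs·g = 96, Σg = 19.
MᵀM·[m, b]ᵀ = Mᵀg becomes [[114, 20]; [20, 4]]·[m, b]ᵀ = [96, 19]ᵀ.
Eliminating b: 4·(row 1) − 20·(row 2) gives 56·m = 4·96 − 20·19 = 4, so m = 1/14.
Then b = (19 − 20·(1/14))/4 = 123/28.
At s = 0: ĝ = (1/14)·(0) + (123/28)·(1) = 123/28.

ĝ = 4.393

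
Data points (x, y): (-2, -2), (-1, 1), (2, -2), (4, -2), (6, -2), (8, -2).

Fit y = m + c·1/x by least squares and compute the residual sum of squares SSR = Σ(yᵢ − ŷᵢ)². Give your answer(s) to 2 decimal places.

The normal equations are: 6·m + (-11/24)·c = -9;  (-11/24)·m + (925/576)·c = -25/12.
det = 6·(925/576) − (-11/24)² = 5429/576.
m = ((-9)·(925/576) − (-11/24)·(-25/12))/(5429/576) = -8875/5429; c = (6·(-25/12) − (-11/24)·(-9))/(5429/576) = -9576/5429.
Residuals: -111/89, 4728/5429, 2805/5429, 411/5429, -387/5429, -786/5429; SSR = 14184/5429.

SSR = 2.61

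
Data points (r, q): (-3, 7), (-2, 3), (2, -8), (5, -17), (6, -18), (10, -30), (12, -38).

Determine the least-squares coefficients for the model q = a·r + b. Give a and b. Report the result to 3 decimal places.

Normal-equation sums: Σr·r = 322, Σr = 30, Σ1 = 7.
For Aᵀq: Σr·q = -992, Σq = -101.
Normal equations: [[322, 30]; [30, 7]]·[a, b]ᵀ = [-992, -101]ᵀ.
det = 322·7 − 30² = 1354.
a = ((-992)·7 − 30·(-101))/1354 = -1957/677; b = (322·(-101) − 30·(-992))/1354 = -1381/677.

a = -2.891, b = -2.040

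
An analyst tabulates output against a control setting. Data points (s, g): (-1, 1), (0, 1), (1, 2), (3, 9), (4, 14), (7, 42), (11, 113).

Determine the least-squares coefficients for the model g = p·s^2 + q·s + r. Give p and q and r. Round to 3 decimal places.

p = 0.979, q = -0.634, r = 0.708

Normal-equation sums: Σs^2·s^2 = 17381, Σs^2·s = 1765, Σs^2 = 197, Σs·s = 197, Σs = 25, Σ1 = 7.
For Aᵀg: Σs^2·g = 16039, Σs·g = 1621, Σg = 182.
AᵀA·[p, q, r]ᵀ = Aᵀg becomes [[17381, 1765, 197]; [1765, 197, 25]; [197, 25, 7]]·[p, q, r]ᵀ = [16039, 1621, 182]ᵀ.
Inverting the 3×3 Gram matrix, [p, q, r]ᵀ = [127111/129822, -41137/64911, 30647/43274]ᵀ.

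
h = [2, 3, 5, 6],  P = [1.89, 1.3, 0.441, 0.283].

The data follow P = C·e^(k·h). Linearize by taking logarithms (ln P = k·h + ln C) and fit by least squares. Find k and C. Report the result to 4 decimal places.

k = -0.4879, C = 5.2384

With ln Pᵢ as the transformed response and hᵢ as the regressor:
Σh = 16.0000, Σ(h)² = 74.0000, Σln P = -1.1821, Σh·ln P = -9.6072.
Normal system: [[74.0000, 16.0000]; [16.0000, 4]]·[k, ln C]ᵀ = [-9.6072, -1.1821]ᵀ.
Δ = 74.0000·4 − (16.0000)² = 40.0000; k = (-9.6072·4 − 16.0000·-1.1821)/40.0000 = -0.48788, ln C = (74.0000·-1.1821 − 16.0000·-9.6072)/40.0000 = 1.65602, so C = exp(1.65602) = 5.23841.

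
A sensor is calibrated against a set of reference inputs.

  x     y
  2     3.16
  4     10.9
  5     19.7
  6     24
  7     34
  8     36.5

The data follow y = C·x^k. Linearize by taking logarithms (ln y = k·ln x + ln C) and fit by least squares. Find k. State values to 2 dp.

Taking logs, ln y = k·ln x + ln C, so regress ln y on ln x.
XᵀX = [[16.3136, 9.5060]; [9.5060, 6]], rhs = [28.9429, 16.8217]ᵀ  (here Σln x = 9.5060, Σ(ln x)² = 16.3136, Σln y = 16.8217, Σln x·ln y = 28.9429).
Slope k = (n·Σln x·ln y − Σln x·Σln y)/(n·Σ(ln x)² − (Σln x)²) = (6·28.9429 − 9.5060·16.8217)/7.5177 = 1.82906; ln C = (Σln y − k·Σln x)/n = -0.09422.

k = 1.83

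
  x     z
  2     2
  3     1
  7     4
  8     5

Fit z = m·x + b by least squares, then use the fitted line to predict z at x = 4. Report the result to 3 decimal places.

ẑ = 2.423

Compute the Gram sums: Σx·x = 126, Σx = 20, Σ1 = 4.
Right-hand side: Σx·z = 75, Σz = 12.
AᵀA·[m, b]ᵀ = Aᵀz becomes [[126, 20]; [20, 4]]·[m, b]ᵀ = [75, 12]ᵀ.
Determinant 126·4 − 20² = 104.
m = (75·4 − 20·12)/104 = 15/26; b = (126·12 − 20·75)/104 = 3/26.
At x = 4: ẑ = (15/26)·(4) + (3/26)·(1) = 63/26.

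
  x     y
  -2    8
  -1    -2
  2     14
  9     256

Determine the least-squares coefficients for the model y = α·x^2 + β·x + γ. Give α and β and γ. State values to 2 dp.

α = 3.00, β = 1.63, γ = -1.82

The normal system AᵀA·[α, β, γ]ᵀ = Aᵀy is [[6594, 728, 90]; [728, 90, 8]; [90, 8, 4]]·[α, β, γ]ᵀ = [20822, 2318, 276]ᵀ.
Inverting the 3×3 Gram matrix, [α, β, γ]ᵀ = [56760/18901, 30739/18901, -34409/18901]ᵀ.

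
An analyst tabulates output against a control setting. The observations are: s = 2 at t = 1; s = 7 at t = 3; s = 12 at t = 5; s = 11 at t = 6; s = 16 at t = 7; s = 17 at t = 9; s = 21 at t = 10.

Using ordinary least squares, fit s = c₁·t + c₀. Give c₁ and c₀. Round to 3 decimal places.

The normal system XᵀX·[c₁, c₀]ᵀ = Xᵀs is [[301, 41]; [41, 7]]·[c₁, c₀]ᵀ = [624, 86]ᵀ.
det = 301·7 − 41² = 426.
c₁ = (624·7 − 41·86)/426 = 421/213; c₀ = (301·86 − 41·624)/426 = 151/213.

c₁ = 1.977, c₀ = 0.709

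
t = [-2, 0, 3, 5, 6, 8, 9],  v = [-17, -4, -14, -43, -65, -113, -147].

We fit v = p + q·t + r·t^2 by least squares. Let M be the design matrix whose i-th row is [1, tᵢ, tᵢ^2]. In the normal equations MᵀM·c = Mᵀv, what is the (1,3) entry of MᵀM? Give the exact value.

219

Row 1 ↔ basis 1, column 3 ↔ basis t^2, so (MᵀM)_{1,3} = Σᵢ t^2 = (1)·(4) + (1)·(0) + (1)·(9) + (1)·(25) + (1)·(36) + (1)·(64) + (1)·(81) = 219.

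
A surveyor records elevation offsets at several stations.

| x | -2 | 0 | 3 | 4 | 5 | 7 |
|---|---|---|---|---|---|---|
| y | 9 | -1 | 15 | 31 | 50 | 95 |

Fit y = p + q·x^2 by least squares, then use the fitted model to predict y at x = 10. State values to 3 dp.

ŷ = 195.448

Forming AᵀA = [[6, 103]; [103, 3379]] and Aᵀy = [199, 6572]ᵀ gives AᵀA·[p, q]ᵀ = Aᵀy.
det = 6·3379 − 103² = 9665.
p = (199·3379 − 103·6572)/9665 = -899/1933; q = (6·6572 − 103·199)/9665 = 3787/1933.
At x = 10: ŷ = (-899/1933)·(1) + (3787/1933)·(100) = 377801/1933.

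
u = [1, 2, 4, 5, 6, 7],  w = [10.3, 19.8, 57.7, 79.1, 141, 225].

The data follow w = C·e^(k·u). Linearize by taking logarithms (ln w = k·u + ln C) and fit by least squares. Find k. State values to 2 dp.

Linearized form: ln w = k·u + ln C. From the 6 transformed points,
XᵀX = [[131.0000, 25.0000]; [25.0000, 6]], rhs = [113.9834, 24.1087]ᵀ  (here Σu = 25.0000, Σ(u)² = 131.0000, Σln w = 24.1087, Σu·ln w = 113.9834).
Solving (det = 161.0000): k = 0.50425, ln C = 1.91708.

k = 0.50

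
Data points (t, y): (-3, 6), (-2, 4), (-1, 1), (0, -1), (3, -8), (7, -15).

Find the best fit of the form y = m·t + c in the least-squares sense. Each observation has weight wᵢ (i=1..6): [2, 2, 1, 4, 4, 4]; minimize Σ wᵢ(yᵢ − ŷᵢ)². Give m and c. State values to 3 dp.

Normal-equation sums: Σwᵢ·t·t = 259, Σwᵢ·t = 29, Σwᵢ·1 = 17.
Moment sums: Σwᵢ·t·y = -569, Σwᵢ·y = -75.
So MᵀWM·[m, c]ᵀ = MᵀWy: [[259, 29]; [29, 17]]·[m, c]ᵀ = [-569, -75]ᵀ.
Eliminating c: 17·(row 1) − 29·(row 2) gives 3562·m = 17·(-569) − 29·(-75) = -7498, so m = -3749/1781.
Then c = ((-75) − 29·(-3749/1781))/17 = -1462/1781.

m = -2.105, c = -0.821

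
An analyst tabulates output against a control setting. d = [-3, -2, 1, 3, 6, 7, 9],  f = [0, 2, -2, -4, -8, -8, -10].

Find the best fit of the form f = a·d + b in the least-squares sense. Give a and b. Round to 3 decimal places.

Compute the Gram sums: Σd·d = 189, Σd = 21, Σ1 = 7.
And Σd·f = -212, Σf = -30.
AᵀA·[a, b]ᵀ = Aᵀf becomes [[189, 21]; [21, 7]]·[a, b]ᵀ = [-212, -30]ᵀ.
Eliminating b: 7·(row 1) − 21·(row 2) gives 882·a = 7·(-212) − 21·(-30) = -854, so a = -61/63.
Then b = ((-30) − 21·(-61/63))/7 = -29/21.

a = -0.968, b = -1.381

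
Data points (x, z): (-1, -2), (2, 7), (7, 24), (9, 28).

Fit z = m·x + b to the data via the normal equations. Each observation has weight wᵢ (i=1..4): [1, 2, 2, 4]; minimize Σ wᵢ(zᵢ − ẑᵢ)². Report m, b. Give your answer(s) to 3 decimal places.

With design matrix A, AᵀWA = [[431, 53]; [53, 9]] and AᵀWz = [1374, 172]ᵀ.
Δ = 431·9 − 53² = 1070.
m = (1374·9 − 53·172)/1070 = 325/107; b = (431·172 − 53·1374)/1070 = 131/107.

m = 3.037, b = 1.224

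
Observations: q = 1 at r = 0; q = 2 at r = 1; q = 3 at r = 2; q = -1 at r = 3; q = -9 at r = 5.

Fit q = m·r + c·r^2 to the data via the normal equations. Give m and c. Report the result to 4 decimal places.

m = 2.8559, c = -0.9402

Entries of XᵀX: Σr·r = 39, Σr·r^2 = 161, Σr^2·r^2 = 723.
Right-hand side: Σr·q = -40, Σr^2·q = -220.
XᵀX·[m, c]ᵀ = Xᵀq becomes [[39, 161]; [161, 723]]·[m, c]ᵀ = [-40, -220]ᵀ.
Determinant 39·723 − 161² = 2276.
m = ((-40)·723 − 161·(-220))/2276 = 1625/569; c = (39·(-220) − 161·(-40))/2276 = -535/569.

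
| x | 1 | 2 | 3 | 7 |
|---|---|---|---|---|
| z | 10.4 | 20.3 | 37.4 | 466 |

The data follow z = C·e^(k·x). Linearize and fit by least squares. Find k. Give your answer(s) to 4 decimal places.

k = 0.6315

Linearized form: ln z = k·x + ln C. From the 4 transformed points,
Σx = 13.0000, Σ(x)² = 63.0000, Σln z = 15.1183, Σx·ln z = 62.2374.
Equations: 63.0000·k + 13.0000·ln C = 62.2374;  13.0000·k + 4·ln C = 15.1183.
Solving (det = 83.0000): k = 0.63147, ln C = 1.72730.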